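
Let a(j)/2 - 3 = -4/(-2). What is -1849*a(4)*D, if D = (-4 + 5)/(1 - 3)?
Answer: 9245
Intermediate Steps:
a(j) = 10 (a(j) = 6 + 2*(-4/(-2)) = 6 + 2*(-4*(-½)) = 6 + 2*2 = 6 + 4 = 10)
D = -½ (D = 1/(-2) = 1*(-½) = -½ ≈ -0.50000)
-1849*a(4)*D = -18490*(-1)/2 = -1849*(-5) = 9245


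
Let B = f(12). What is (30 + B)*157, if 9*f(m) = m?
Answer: 14758/3 ≈ 4919.3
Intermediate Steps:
f(m) = m/9
B = 4/3 (B = (⅑)*12 = 4/3 ≈ 1.3333)
(30 + B)*157 = (30 + 4/3)*157 = (94/3)*157 = 14758/3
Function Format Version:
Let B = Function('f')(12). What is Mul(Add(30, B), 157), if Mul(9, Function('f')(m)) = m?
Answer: Rational(14758, 3) ≈ 4919.3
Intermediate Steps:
Function('f')(m) = Mul(Rational(1, 9), m)
B = Rational(4, 3) (B = Mul(Rational(1, 9), 12) = Rational(4, 3) ≈ 1.3333)
Mul(Add(30, B), 157) = Mul(Add(30, Rational(4, 3)), 157) = Mul(Rational(94, 3), 157) = Rational(14758, 3)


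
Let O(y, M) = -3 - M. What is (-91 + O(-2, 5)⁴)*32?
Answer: 128160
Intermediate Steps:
(-91 + O(-2, 5)⁴)*32 = (-91 + (-3 - 1*5)⁴)*32 = (-91 + (-3 - 5)⁴)*32 = (-91 + (-8)⁴)*32 = (-91 + 4096)*32 = 4005*32 = 128160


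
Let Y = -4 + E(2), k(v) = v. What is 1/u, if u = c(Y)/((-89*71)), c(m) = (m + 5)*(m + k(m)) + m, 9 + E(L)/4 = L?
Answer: -6319/1696 ≈ -3.7258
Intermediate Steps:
E(L) = -36 + 4*L
Y = -32 (Y = -4 + (-36 + 4*2) = -4 + (-36 + 8) = -4 - 28 = -32)
c(m) = m + 2*m*(5 + m) (c(m) = (m + 5)*(m + m) + m = (5 + m)*(2*m) + m = 2*m*(5 + m) + m = m + 2*m*(5 + m))
u = -1696/6319 (u = (-32*(11 + 2*(-32)))/((-89*71)) = -32*(11 - 64)/(-6319) = -32*(-53)*(-1/6319) = 1696*(-1/6319) = -1696/6319 ≈ -0.26840)
1/u = 1/(-1696/6319) = -6319/1696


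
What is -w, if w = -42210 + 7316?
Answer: 34894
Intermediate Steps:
w = -34894
-w = -1*(-34894) = 34894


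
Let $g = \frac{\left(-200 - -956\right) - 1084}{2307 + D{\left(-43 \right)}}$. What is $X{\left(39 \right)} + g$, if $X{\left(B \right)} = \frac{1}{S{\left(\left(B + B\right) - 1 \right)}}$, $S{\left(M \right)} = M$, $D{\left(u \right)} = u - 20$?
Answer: $- \frac{523}{3927} \approx -0.13318$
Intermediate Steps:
$D{\left(u \right)} = -20 + u$
$g = - \frac{82}{561}$ ($g = \frac{\left(-200 - -956\right) - 1084}{2307 - 63} = \frac{\left(-200 + 956\right) - 1084}{2307 - 63} = \frac{756 - 1084}{2244} = \left(-328\right) \frac{1}{2244} = - \frac{82}{561} \approx -0.14617$)
$X{\left(B \right)} = \frac{1}{-1 + 2 B}$ ($X{\left(B \right)} = \frac{1}{\left(B + B\right) - 1} = \frac{1}{2 B - 1} = \frac{1}{-1 + 2 B}$)
$X{\left(39 \right)} + g = \frac{1}{-1 + 2 \cdot 39} - \frac{82}{561} = \frac{1}{-1 + 78} - \frac{82}{561} = \frac{1}{77} - \frac{82}{561} = - \frac{523}{3927}$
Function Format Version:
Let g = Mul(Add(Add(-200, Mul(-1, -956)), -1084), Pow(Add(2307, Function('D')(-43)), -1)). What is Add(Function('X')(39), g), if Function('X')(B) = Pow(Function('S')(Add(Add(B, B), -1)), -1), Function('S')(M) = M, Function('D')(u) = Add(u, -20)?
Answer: Rational(-523, 3927) ≈ -0.13318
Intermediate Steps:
Function('D')(u) = Add(-20, u)
g = Rational(-82, 561) (g = Mul(Add(Add(-200, Mul(-1, -956)), -1084), Pow(Add(2307, Add(-20, -43)), -1)) = Mul(Add(Add(-200, 956), -1084), Pow(Add(2307, -63), -1)) = Mul(Add(756, -1084), Pow(2244, -1)) = Mul(-328, Rational(1, 2244)) = Rational(-82, 561) ≈ -0.14617)
Function('X')(B) = Pow(Add(-1, Mul(2, B)), -1) (Function('X')(B) = Pow(Add(Add(B, B), -1), -1) = Pow(Add(Mul(2, B), -1), -1) = Pow(Add(-1, Mul(2, B)), -1))
Add(Function('X')(39), g) = Add(Pow(Add(-1, Mul(2, 39)), -1), Rational(-82, 561)) = Add(Pow(Add(-1, 78), -1), Rational(-82, 561)) = Add(Pow(77, -1), Rational(-82, 561)) = Add(Rational(1, 77), Rational(-82, 561)) = Rational(-523, 3927)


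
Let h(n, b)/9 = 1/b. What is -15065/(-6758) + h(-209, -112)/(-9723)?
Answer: 2734247377/1226549968 ≈ 2.2292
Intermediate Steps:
h(n, b) = 9/b
-15065/(-6758) + h(-209, -112)/(-9723) = -15065/(-6758) + (9/(-112))/(-9723) = -15065*(-1/6758) + (9*(-1/112))*(-1/9723) = 15065/6758 - 9/112*(-1/9723) = 15065/6758 + 3/362992 = 2734247377/1226549968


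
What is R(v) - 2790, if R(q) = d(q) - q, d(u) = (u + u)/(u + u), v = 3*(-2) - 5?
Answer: -2778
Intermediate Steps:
v = -11 (v = -6 - 5 = -11)
d(u) = 1 (d(u) = (2*u)/((2*u)) = (2*u)*(1/(2*u)) = 1)
R(q) = 1 - q
R(v) - 2790 = (1 - 1*(-11)) - 2790 = (1 + 11) - 2790 = 12 - 2790 = -2778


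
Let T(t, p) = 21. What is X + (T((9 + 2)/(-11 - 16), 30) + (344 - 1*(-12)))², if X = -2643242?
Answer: -2501113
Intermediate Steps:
X + (T((9 + 2)/(-11 - 16), 30) + (344 - 1*(-12)))² = -2643242 + (21 + (344 - 1*(-12)))² = -2643242 + (21 + (344 + 12))² = -2643242 + (21 + 356)² = -2643242 + 377² = -2643242 + 142129 = -2501113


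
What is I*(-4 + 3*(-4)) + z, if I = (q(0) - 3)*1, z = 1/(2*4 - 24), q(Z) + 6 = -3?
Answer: 3071/16 ≈ 191.94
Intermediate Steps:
q(Z) = -9 (q(Z) = -6 - 3 = -9)
z = -1/16 (z = 1/(8 - 24) = 1/(-16) = -1/16 ≈ -0.062500)
I = -12 (I = (-9 - 3)*1 = -12*1 = -12)
I*(-4 + 3*(-4)) + z = -12*(-4 + 3*(-4)) - 1/16 = -12*(-4 - 12) - 1/16 = -12*(-16) - 1/16 = 192 - 1/16 = 3071/16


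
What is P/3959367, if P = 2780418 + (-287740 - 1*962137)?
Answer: 1530541/3959367 ≈ 0.38656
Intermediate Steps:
P = 1530541 (P = 2780418 + (-287740 - 962137) = 2780418 - 1249877 = 1530541)
P/3959367 = 1530541/3959367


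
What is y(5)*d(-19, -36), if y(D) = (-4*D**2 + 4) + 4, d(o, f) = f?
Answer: 3312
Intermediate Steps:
y(D) = 8 - 4*D**2 (y(D) = (4 - 4*D**2) + 4 = 8 - 4*D**2)
y(5)*d(-19, -36) = (8 - 4*5**2)*(-36) = (8 - 4*25)*(-36) = (8 - 100)*(-36) = -92*(-36) = 3312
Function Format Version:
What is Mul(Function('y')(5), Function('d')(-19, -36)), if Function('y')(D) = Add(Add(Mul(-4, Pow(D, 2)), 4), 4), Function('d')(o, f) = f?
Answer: 3312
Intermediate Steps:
Function('y')(D) = Add(8, Mul(-4, Pow(D, 2))) (Function('y')(D) = Add(Add(4, Mul(-4, Pow(D, 2))), 4) = Add(8, Mul(-4, Pow(D, 2))))
Mul(Function('y')(5), Function('d')(-19, -36)) = Mul(Add(8, Mul(-4, Pow(5, 2))), -36) = Mul(Add(8, Mul(-4, 25)), -36) = Mul(Add(8, -100), -36) = Mul(-92, -36) = 3312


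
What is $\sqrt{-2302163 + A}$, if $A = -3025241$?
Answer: $2 i \sqrt{1331851} \approx 2308.1 i$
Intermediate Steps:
$\sqrt{-2302163 + A} = \sqrt{-2302163 - 3025241} = \sqrt{-5327404} = 2 i \sqrt{1331851}$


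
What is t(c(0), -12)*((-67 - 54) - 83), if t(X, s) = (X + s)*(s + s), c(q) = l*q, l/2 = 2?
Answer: -58752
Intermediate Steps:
l = 4 (l = 2*2 = 4)
c(q) = 4*q
t(X, s) = 2*s*(X + s) (t(X, s) = (X + s)*(2*s) = 2*s*(X + s))
t(c(0), -12)*((-67 - 54) - 83) = (2*(-12)*(4*0 - 12))*((-67 - 54) - 83) = (2*(-12)*(0 - 12))*(-121 - 83) = (2*(-12)*(-12))*(-204) = 288*(-204) = -58752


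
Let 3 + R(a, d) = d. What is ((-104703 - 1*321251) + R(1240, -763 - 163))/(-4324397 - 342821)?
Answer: 426883/4667218 ≈ 0.091464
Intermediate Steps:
R(a, d) = -3 + d
((-104703 - 1*321251) + R(1240, -763 - 163))/(-4324397 - 342821) = ((-104703 - 1*321251) + (-3 + (-763 - 163)))/(-4324397 - 342821) = ((-104703 - 321251) + (-3 - 926))/(-4667218) = (-425954 - 929)*(-1/4667218) = -426883*(-1/4667218) = 426883/4667218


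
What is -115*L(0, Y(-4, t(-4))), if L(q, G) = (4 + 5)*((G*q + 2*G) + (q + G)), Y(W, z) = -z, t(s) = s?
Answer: -12420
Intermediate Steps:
L(q, G) = 9*q + 27*G + 9*G*q (L(q, G) = 9*((2*G + G*q) + (G + q)) = 9*(q + 3*G + G*q) = 9*q + 27*G + 9*G*q)
-115*L(0, Y(-4, t(-4))) = -115*(9*0 + 27*(-1*(-4)) + 9*(-1*(-4))*0) = -115*(0 + 27*4 + 9*4*0) = -115*(0 + 108 + 0) = -115*108 = -12420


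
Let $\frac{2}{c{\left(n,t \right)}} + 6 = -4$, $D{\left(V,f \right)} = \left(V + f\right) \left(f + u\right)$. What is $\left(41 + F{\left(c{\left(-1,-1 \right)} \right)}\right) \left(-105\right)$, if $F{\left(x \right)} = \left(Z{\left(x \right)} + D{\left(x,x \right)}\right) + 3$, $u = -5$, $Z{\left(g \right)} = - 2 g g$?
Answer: $-4830$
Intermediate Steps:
$Z{\left(g \right)} = - 2 g^{2}$
$D{\left(V,f \right)} = \left(-5 + f\right) \left(V + f\right)$ ($D{\left(V,f \right)} = \left(V + f\right) \left(f - 5\right) = \left(V + f\right) \left(-5 + f\right) = \left(-5 + f\right) \left(V + f\right)$)
$c{\left(n,t \right)} = - \frac{1}{5}$ ($c{\left(n,t \right)} = \frac{2}{-6 - 4} = \frac{2}{-10} = 2 \left(- \frac{1}{10}\right) = - \frac{1}{5}$)
$F{\left(x \right)} = 3 - 10 x$ ($F{\left(x \right)} = \left(- 2 x^{2} + \left(x^{2} - 5 x - 5 x + x x\right)\right) + 3 = \left(- 2 x^{2} + \left(x^{2} - 5 x - 5 x + x^{2}\right)\right) + 3 = \left(- 2 x^{2} + \left(- 10 x + 2 x^{2}\right)\right) + 3 = - 10 x + 3 = 3 - 10 x$)
$\left(41 + F{\left(c{\left(-1,-1 \right)} \right)}\right) \left(-105\right) = \left(41 + \left(3 - -2\right)\right) \left(-105\right) = \left(41 + \left(3 + 2\right)\right) \left(-105\right) = \left(41 + 5\right) \left(-105\right) = 46 \left(-105\right) = -4830$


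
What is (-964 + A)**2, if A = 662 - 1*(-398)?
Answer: 9216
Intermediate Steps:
A = 1060 (A = 662 + 398 = 1060)
(-964 + A)**2 = (-964 + 1060)**2 = 96**2 = 9216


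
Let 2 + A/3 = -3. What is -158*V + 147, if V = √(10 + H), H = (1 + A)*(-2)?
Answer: 147 - 158*√38 ≈ -826.98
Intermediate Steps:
A = -15 (A = -6 + 3*(-3) = -6 - 9 = -15)
H = 28 (H = (1 - 15)*(-2) = -14*(-2) = 28)
V = √38 (V = √(10 + 28) = √38 ≈ 6.1644)
-158*V + 147 = -158*√38 + 147 = 147 - 158*√38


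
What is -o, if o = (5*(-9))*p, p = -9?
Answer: -405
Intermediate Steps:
o = 405 (o = (5*(-9))*(-9) = -45*(-9) = 405)
-o = -1*405 = -405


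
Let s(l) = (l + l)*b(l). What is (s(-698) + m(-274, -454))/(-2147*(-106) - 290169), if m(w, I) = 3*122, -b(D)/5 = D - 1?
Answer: 4878654/62587 ≈ 77.950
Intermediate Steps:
b(D) = 5 - 5*D (b(D) = -5*(D - 1) = -5*(-1 + D) = 5 - 5*D)
m(w, I) = 366
s(l) = 2*l*(5 - 5*l) (s(l) = (l + l)*(5 - 5*l) = (2*l)*(5 - 5*l) = 2*l*(5 - 5*l))
(s(-698) + m(-274, -454))/(-2147*(-106) - 290169) = (10*(-698)*(1 - 1*(-698)) + 366)/(-2147*(-106) - 290169) = (10*(-698)*(1 + 698) + 366)/(227582 - 290169) = (10*(-698)*699 + 366)/(-62587) = (-4879020 + 366)*(-1/62587) = -4878654*(-1/62587) = 4878654/62587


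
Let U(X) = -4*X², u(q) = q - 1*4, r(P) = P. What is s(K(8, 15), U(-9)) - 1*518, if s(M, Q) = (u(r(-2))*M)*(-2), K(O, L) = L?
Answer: -338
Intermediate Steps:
u(q) = -4 + q (u(q) = q - 4 = -4 + q)
s(M, Q) = 12*M (s(M, Q) = ((-4 - 2)*M)*(-2) = -6*M*(-2) = 12*M)
s(K(8, 15), U(-9)) - 1*518 = 12*15 - 1*518 = 180 - 518 = -338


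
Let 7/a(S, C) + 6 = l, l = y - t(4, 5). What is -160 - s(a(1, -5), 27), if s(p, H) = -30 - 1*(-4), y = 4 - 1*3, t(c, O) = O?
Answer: -134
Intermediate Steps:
y = 1 (y = 4 - 3 = 1)
l = -4 (l = 1 - 1*5 = 1 - 5 = -4)
a(S, C) = -7/10 (a(S, C) = 7/(-6 - 4) = 7/(-10) = 7*(-1/10) = -7/10)
s(p, H) = -26 (s(p, H) = -30 + 4 = -26)
-160 - s(a(1, -5), 27) = -160 - 1*(-26) = -160 + 26 = -134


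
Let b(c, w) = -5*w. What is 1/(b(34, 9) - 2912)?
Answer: -1/2957 ≈ -0.00033818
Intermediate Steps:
1/(b(34, 9) - 2912) = 1/(-5*9 - 2912) = 1/(-45 - 2912) = 1/(-2957) = -1/2957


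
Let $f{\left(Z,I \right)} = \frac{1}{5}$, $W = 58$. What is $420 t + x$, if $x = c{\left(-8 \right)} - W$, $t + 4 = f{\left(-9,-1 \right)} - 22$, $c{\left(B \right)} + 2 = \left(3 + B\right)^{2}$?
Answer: $-10871$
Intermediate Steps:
$f{\left(Z,I \right)} = \frac{1}{5}$
$c{\left(B \right)} = -2 + \left(3 + B\right)^{2}$
$t = - \frac{129}{5}$ ($t = -4 + \left(\frac{1}{5} - 22\right) = -4 - \frac{109}{5} = - \frac{129}{5} \approx -25.8$)
$x = -35$ ($x = \left(-2 + \left(3 - 8\right)^{2}\right) - 58 = \left(-2 + \left(-5\right)^{2}\right) - 58 = \left(-2 + 25\right) - 58 = 23 - 58 = -35$)
$420 t + x = 420 \left(- \frac{129}{5}\right) - 35 = -10836 - 35 = -10871$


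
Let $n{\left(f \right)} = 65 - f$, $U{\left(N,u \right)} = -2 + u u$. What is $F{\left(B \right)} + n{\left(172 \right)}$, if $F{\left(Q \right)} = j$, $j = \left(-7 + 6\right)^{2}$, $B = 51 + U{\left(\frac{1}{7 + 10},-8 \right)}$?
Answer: $-106$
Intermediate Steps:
$U{\left(N,u \right)} = -2 + u^{2}$
$B = 113$ ($B = 51 - \left(2 - \left(-8\right)^{2}\right) = 51 + \left(-2 + 64\right) = 51 + 62 = 113$)
$j = 1$ ($j = \left(-1\right)^{2} = 1$)
$F{\left(Q \right)} = 1$
$F{\left(B \right)} + n{\left(172 \right)} = 1 + \left(65 - 172\right) = 1 - 107 = -106$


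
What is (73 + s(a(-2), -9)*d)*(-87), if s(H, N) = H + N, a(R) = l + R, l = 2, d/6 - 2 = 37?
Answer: 176871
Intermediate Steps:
d = 234 (d = 12 + 6*37 = 12 + 222 = 234)
a(R) = 2 + R
(73 + s(a(-2), -9)*d)*(-87) = (73 + ((2 - 2) - 9)*234)*(-87) = (73 + (0 - 9)*234)*(-87) = (73 - 9*234)*(-87) = (73 - 2106)*(-87) = -2033*(-87) = 176871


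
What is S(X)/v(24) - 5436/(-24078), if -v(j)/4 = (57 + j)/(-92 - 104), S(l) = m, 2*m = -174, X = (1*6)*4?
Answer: -5678011/108351 ≈ -52.404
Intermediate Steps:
X = 24 (X = 6*4 = 24)
m = -87 (m = (½)*(-174) = -87)
S(l) = -87
v(j) = 57/49 + j/49 (v(j) = -4*(57 + j)/(-92 - 104) = -4*(57 + j)/(-196) = -4*(57 + j)*(-1)/196 = -4*(-57/196 - j/196) = 57/49 + j/49)
S(X)/v(24) - 5436/(-24078) = -87/(57/49 + (1/49)*24) - 5436/(-24078) = -87/(57/49 + 24/49) - 5436*(-1/24078) = -87/81/49 + 906/4013 = -87*49/81 + 906/4013 = -1421/27 + 906/4013 = -5678011/108351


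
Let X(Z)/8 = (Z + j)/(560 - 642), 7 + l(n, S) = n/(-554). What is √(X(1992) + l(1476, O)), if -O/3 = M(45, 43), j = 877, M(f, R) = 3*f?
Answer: 3*I*√4149859157/11357 ≈ 17.017*I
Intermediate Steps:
O = -405 (O = -9*45 = -3*135 = -405)
l(n, S) = -7 - n/554 (l(n, S) = -7 + n/(-554) = -7 + n*(-1/554) = -7 - n/554)
X(Z) = -3508/41 - 4*Z/41 (X(Z) = 8*((Z + 877)/(560 - 642)) = 8*((877 + Z)/(-82)) = 8*((877 + Z)*(-1/82)) = 8*(-877/82 - Z/82) = -3508/41 - 4*Z/41)
√(X(1992) + l(1476, O)) = √((-3508/41 - 4/41*1992) + (-7 - 1/554*1476)) = √((-3508/41 - 7968/41) + (-7 - 738/277)) = √(-11476/41 - 2677/277) = √(-3288609/11357) = 3*I*√4149859157/11357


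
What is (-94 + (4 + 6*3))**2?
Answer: 5184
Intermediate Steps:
(-94 + (4 + 6*3))**2 = (-94 + (4 + 18))**2 = (-94 + 22)**2 = (-72)**2 = 5184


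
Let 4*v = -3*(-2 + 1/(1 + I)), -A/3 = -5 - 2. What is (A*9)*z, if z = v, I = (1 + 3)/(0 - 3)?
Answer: 2835/4 ≈ 708.75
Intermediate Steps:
I = -4/3 (I = 4/(-3) = 4*(-1/3) = -4/3 ≈ -1.3333)
A = 21 (A = -3*(-5 - 2) = -3*(-7) = 21)
v = 15/4 (v = (-3*(-2 + 1/(1 - 4/3)))/4 = (-3*(-2 + 1/(-1/3)))/4 = (-3*(-2 - 3))/4 = (-3*(-5))/4 = (1/4)*15 = 15/4 ≈ 3.7500)
z = 15/4 ≈ 3.7500
(A*9)*z = (21*9)*(15/4) = 189*(15/4) = 2835/4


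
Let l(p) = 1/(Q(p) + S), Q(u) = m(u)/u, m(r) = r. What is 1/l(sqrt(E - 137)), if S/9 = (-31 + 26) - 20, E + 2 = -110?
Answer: -224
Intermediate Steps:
E = -112 (E = -2 - 110 = -112)
Q(u) = 1 (Q(u) = u/u = 1)
S = -225 (S = 9*((-31 + 26) - 20) = 9*(-5 - 20) = 9*(-25) = -225)
l(p) = -1/224 (l(p) = 1/(1 - 225) = 1/(-224) = -1/224)
1/l(sqrt(E - 137)) = 1/(-1/224) = -224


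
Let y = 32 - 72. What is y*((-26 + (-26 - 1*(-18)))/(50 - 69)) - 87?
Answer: -3013/19 ≈ -158.58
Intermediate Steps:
y = -40
y*((-26 + (-26 - 1*(-18)))/(50 - 69)) - 87 = -40*(-26 + (-26 - 1*(-18)))/(50 - 69) - 87 = -40*(-26 + (-26 + 18))/(-19) - 87 = -40*(-26 - 8)*(-1)/19 - 87 = -(-1360)*(-1)/19 - 87 = -40*34/19 - 87 = -1360/19 - 87 = -3013/19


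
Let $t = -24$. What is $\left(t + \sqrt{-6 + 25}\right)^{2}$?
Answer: $\left(24 - \sqrt{19}\right)^{2} \approx 385.77$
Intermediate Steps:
$\left(t + \sqrt{-6 + 25}\right)^{2} = \left(-24 + \sqrt{-6 + 25}\right)^{2} = \left(-24 + \sqrt{19}\right)^{2}$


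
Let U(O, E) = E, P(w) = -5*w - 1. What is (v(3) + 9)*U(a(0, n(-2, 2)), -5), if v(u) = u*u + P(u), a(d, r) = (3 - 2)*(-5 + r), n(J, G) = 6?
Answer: -10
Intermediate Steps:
P(w) = -1 - 5*w
a(d, r) = -5 + r (a(d, r) = 1*(-5 + r) = -5 + r)
v(u) = -1 + u² - 5*u (v(u) = u*u + (-1 - 5*u) = u² + (-1 - 5*u) = -1 + u² - 5*u)
(v(3) + 9)*U(a(0, n(-2, 2)), -5) = ((-1 + 3² - 5*3) + 9)*(-5) = ((-1 + 9 - 15) + 9)*(-5) = (-7 + 9)*(-5) = 2*(-5) = -10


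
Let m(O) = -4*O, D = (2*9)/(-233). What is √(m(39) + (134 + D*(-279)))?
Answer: 2*I*√6058/233 ≈ 0.6681*I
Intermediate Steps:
D = -18/233 (D = 18*(-1/233) = -18/233 ≈ -0.077253)
√(m(39) + (134 + D*(-279))) = √(-4*39 + (134 - 18/233*(-279))) = √(-156 + (134 + 5022/233)) = √(-156 + 36244/233) = √(-104/233) = 2*I*√6058/233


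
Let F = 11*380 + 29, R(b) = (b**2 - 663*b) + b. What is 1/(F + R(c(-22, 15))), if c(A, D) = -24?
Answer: 1/20673 ≈ 4.8372e-5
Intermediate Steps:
R(b) = b**2 - 662*b
F = 4209 (F = 4180 + 29 = 4209)
1/(F + R(c(-22, 15))) = 1/(4209 - 24*(-662 - 24)) = 1/(4209 - 24*(-686)) = 1/(4209 + 16464) = 1/20673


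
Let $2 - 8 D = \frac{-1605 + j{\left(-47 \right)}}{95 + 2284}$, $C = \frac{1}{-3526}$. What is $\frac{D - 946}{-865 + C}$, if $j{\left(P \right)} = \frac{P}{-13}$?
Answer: $\frac{103123539808}{94327071657} \approx 1.0933$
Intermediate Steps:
$j{\left(P \right)} = - \frac{P}{13}$ ($j{\left(P \right)} = P \left(- \frac{1}{13}\right) = - \frac{P}{13}$)
$C = - \frac{1}{3526} \approx -0.00028361$
$D = \frac{10334}{30927}$ ($D = \frac{1}{4} - \frac{\left(-1605 - - \frac{47}{13}\right) \frac{1}{95 + 2284}}{8} = \frac{1}{4} - \frac{\left(-1605 + \frac{47}{13}\right) \frac{1}{2379}}{8} = \frac{1}{4} - \frac{\left(- \frac{20818}{13}\right) \frac{1}{2379}}{8} = \frac{1}{4} - - \frac{10409}{123708} = \frac{1}{4} + \frac{10409}{123708} = \frac{10334}{30927} \approx 0.33414$)
$\frac{D - 946}{-865 + C} = \frac{\frac{10334}{30927} - 946}{-865 - \frac{1}{3526}} = - \frac{29246608}{30927 \left(- \frac{3049991}{3526}\right)} = \left(- \frac{29246608}{30927}\right) \left(- \frac{3526}{3049991}\right) = \frac{103123539808}{94327071657}$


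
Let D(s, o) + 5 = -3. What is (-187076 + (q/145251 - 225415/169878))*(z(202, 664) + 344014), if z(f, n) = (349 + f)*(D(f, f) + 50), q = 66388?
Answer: -282472220886258378454/4112491563 ≈ -6.8686e+10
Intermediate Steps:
D(s, o) = -8 (D(s, o) = -5 - 3 = -8)
z(f, n) = 14658 + 42*f (z(f, n) = (349 + f)*(-8 + 50) = (349 + f)*42 = 14658 + 42*f)
(-187076 + (q/145251 - 225415/169878))*(z(202, 664) + 344014) = (-187076 + (66388/145251 - 225415/169878))*((14658 + 42*202) + 344014) = (-187076 + (66388*(1/145251) - 225415*1/169878))*((14658 + 8484) + 344014) = (-187076 + (66388/145251 - 225415/169878))*(23142 + 344014) = (-187076 - 7154631167/8224983126)*367156 = -1538704097910743/8224983126*367156 = -282472220886258378454/4112491563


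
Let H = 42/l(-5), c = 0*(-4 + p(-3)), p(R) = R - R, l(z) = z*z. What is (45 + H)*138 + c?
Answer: 161046/25 ≈ 6441.8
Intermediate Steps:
l(z) = z²
p(R) = 0
c = 0 (c = 0*(-4 + 0) = 0*(-4) = 0)
H = 42/25 (H = 42/((-5)²) = 42/25 ≈ 1.6800)
(45 + H)*138 + c = (45 + 42/25)*138 + 0 = (1167/25)*138 + 0 = 161046/25 + 0 = 161046/25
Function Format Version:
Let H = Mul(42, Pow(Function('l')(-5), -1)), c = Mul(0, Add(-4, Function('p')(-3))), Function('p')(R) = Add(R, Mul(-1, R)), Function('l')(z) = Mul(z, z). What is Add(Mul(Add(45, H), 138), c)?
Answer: Rational(161046, 25) ≈ 6441.8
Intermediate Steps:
Function('l')(z) = Pow(z, 2)
Function('p')(R) = 0
c = 0 (c = Mul(0, Add(-4, 0)) = Mul(0, -4) = 0)
H = Rational(42, 25) (H = Mul(42, Pow(Pow(-5, 2), -1)) = Mul(42, Pow(25, -1)) = Mul(42, Rational(1, 25)) = Rational(42, 25) ≈ 1.6800)
Add(Mul(Add(45, H), 138), c) = Add(Mul(Add(45, Rational(42, 25)), 138), 0) = Add(Mul(Rational(1167, 25), 138), 0) = Add(Rational(161046, 25), 0) = Rational(161046, 25)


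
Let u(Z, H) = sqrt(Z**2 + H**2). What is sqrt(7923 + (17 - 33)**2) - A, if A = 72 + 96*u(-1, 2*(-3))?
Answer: -72 + sqrt(8179) - 96*sqrt(37) ≈ -565.51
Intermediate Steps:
u(Z, H) = sqrt(H**2 + Z**2)
A = 72 + 96*sqrt(37) (A = 72 + 96*sqrt((2*(-3))**2 + (-1)**2) = 72 + 96*sqrt((-6)**2 + 1) = 72 + 96*sqrt(36 + 1) = 72 + 96*sqrt(37) ≈ 655.95)
sqrt(7923 + (17 - 33)**2) - A = sqrt(7923 + (17 - 33)**2) - (72 + 96*sqrt(37)) = sqrt(7923 + (-16)**2) + (-72 - 96*sqrt(37)) = sqrt(7923 + 256) + (-72 - 96*sqrt(37)) = sqrt(8179) + (-72 - 96*sqrt(37)) = -72 + sqrt(8179) - 96*sqrt(37)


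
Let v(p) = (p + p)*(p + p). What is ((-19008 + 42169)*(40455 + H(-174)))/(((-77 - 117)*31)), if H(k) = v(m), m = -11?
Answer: -948188179/6014 ≈ -1.5766e+5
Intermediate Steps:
v(p) = 4*p² (v(p) = (2*p)*(2*p) = 4*p²)
H(k) = 484 (H(k) = 4*(-11)² = 4*121 = 484)
((-19008 + 42169)*(40455 + H(-174)))/(((-77 - 117)*31)) = ((-19008 + 42169)*(40455 + 484))/(((-77 - 117)*31)) = (23161*40939)/((-194*31)) = 948188179/(-6014) = 948188179*(-1/6014) = -948188179/6014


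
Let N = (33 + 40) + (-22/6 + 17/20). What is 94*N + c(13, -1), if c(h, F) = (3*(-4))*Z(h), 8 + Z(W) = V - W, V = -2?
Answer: 206197/30 ≈ 6873.2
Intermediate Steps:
Z(W) = -10 - W (Z(W) = -8 + (-2 - W) = -10 - W)
c(h, F) = 120 + 12*h (c(h, F) = (3*(-4))*(-10 - h) = -12*(-10 - h) = 120 + 12*h)
N = 4211/60 (N = 73 + (-22*1/6 + 17*(1/20)) = 73 + (-11/3 + 17/20) = 73 - 169/60 = 4211/60 ≈ 70.183)
94*N + c(13, -1) = 94*(4211/60) + (120 + 12*13) = 197917/30 + (120 + 156) = 197917/30 + 276 = 206197/30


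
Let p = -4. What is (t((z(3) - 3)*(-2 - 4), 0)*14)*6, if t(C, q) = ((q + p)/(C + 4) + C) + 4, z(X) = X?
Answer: 252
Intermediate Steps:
t(C, q) = 4 + C + (-4 + q)/(4 + C) (t(C, q) = ((q - 4)/(C + 4) + C) + 4 = ((-4 + q)/(4 + C) + C) + 4 = (C + (-4 + q)/(4 + C)) + 4 = 4 + C + (-4 + q)/(4 + C))
(t((z(3) - 3)*(-2 - 4), 0)*14)*6 = (((12 + 0 + ((3 - 3)*(-2 - 4))² + 8*((3 - 3)*(-2 - 4)))/(4 + (3 - 3)*(-2 - 4)))*14)*6 = (((12 + 0 + (0*(-6))² + 8*(0*(-6)))/(4 + 0*(-6)))*14)*6 = (((12 + 0 + 0² + 8*0)/(4 + 0))*14)*6 = (((12 + 0 + 0 + 0)/4)*14)*6 = (((¼)*12)*14)*6 = (3*14)*6 = 42*6 = 252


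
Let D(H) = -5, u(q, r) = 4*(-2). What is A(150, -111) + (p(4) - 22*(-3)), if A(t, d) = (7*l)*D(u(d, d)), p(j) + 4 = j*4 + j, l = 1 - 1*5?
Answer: 222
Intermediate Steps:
u(q, r) = -8
l = -4 (l = 1 - 5 = -4)
p(j) = -4 + 5*j (p(j) = -4 + (j*4 + j) = -4 + (4*j + j) = -4 + 5*j)
A(t, d) = 140 (A(t, d) = (7*(-4))*(-5) = -28*(-5) = 140)
A(150, -111) + (p(4) - 22*(-3)) = 140 + ((-4 + 5*4) - 22*(-3)) = 140 + ((-4 + 20) + 66) = 140 + (16 + 66) = 140 + 82 = 222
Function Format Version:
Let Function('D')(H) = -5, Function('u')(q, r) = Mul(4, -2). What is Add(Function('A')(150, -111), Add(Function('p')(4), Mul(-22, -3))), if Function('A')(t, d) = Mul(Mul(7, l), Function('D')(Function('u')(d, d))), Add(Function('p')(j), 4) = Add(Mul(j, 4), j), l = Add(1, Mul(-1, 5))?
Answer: 222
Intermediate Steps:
Function('u')(q, r) = -8
l = -4 (l = Add(1, -5) = -4)
Function('p')(j) = Add(-4, Mul(5, j)) (Function('p')(j) = Add(-4, Add(Mul(j, 4), j)) = Add(-4, Add(Mul(4, j), j)) = Add(-4, Mul(5, j)))
Function('A')(t, d) = 140 (Function('A')(t, d) = Mul(Mul(7, -4), -5) = Mul(-28, -5) = 140)
Add(Function('A')(150, -111), Add(Function('p')(4), Mul(-22, -3))) = Add(140, Add(Add(-4, Mul(5, 4)), Mul(-22, -3))) = Add(140, Add(Add(-4, 20), 66)) = Add(140, Add(16, 66)) = Add(140, 82) = 222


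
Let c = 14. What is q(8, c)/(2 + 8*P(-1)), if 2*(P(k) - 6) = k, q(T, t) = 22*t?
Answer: 154/23 ≈ 6.6956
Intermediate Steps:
P(k) = 6 + k/2
q(8, c)/(2 + 8*P(-1)) = (22*14)/(2 + 8*(6 + (1/2)*(-1))) = 308/(2 + 8*(6 - 1/2)) = 308/(2 + 8*(11/2)) = 308/(2 + 44) = 308/46 = 308*(1/46) = 154/23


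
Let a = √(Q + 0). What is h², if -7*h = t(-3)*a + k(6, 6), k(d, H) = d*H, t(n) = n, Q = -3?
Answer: 1269/49 - 216*I*√3/49 ≈ 25.898 - 7.6352*I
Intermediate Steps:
a = I*√3 (a = √(-3 + 0) = √(-3) = I*√3 ≈ 1.732*I)
k(d, H) = H*d
h = -36/7 + 3*I*√3/7 (h = -(-3*I*√3 + 6*6)/7 = -(-3*I*√3 + 36)/7 = -(36 - 3*I*√3)/7 = -36/7 + 3*I*√3/7 ≈ -5.1429 + 0.74231*I)
h² = (-36/7 + 3*I*√3/7)²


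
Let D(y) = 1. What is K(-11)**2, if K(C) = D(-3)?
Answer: 1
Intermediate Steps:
K(C) = 1
K(-11)**2 = 1**2 = 1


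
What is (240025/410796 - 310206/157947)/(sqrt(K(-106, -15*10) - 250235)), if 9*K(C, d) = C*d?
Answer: 29840051767*I*sqrt(2236215)/16121618299414620 ≈ 0.0027679*I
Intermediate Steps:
K(C, d) = C*d/9 (K(C, d) = (C*d)/9 = C*d/9)
(240025/410796 - 310206/157947)/(sqrt(K(-106, -15*10) - 250235)) = (240025/410796 - 310206/157947)/(sqrt((1/9)*(-106)*(-15*10) - 250235)) = (240025*(1/410796) - 310206*1/157947)/(sqrt((1/9)*(-106)*(-150) - 250235)) = (240025/410796 - 103402/52649)/(sqrt(5300/3 - 250235)) = -29840051767*(-I*sqrt(2236215)/745405)/21627998604 = -(-29840051767)*I*sqrt(2236215)/16121618299414620 = 29840051767*I*sqrt(2236215)/16121618299414620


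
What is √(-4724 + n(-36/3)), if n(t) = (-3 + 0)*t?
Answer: 4*I*√293 ≈ 68.469*I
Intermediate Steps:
n(t) = -3*t
√(-4724 + n(-36/3)) = √(-4724 - (-108)/3) = √(-4724 - 3*(-12)) = √(-4724 + 36) = √(-4688) = 4*I*√293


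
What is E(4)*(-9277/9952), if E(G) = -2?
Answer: 9277/4976 ≈ 1.8643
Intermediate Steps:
E(4)*(-9277/9952) = -(-18554)/9952 = -2*(-9277/9952) = 9277/4976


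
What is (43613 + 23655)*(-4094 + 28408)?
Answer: 1635554152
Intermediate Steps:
(43613 + 23655)*(-4094 + 28408) = 67268*24314 = 1635554152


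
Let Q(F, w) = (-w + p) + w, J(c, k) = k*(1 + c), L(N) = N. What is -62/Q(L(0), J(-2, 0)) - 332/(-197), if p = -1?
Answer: 12546/197 ≈ 63.685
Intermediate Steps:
Q(F, w) = -1 (Q(F, w) = (-w - 1) + w = (-1 - w) + w = -1)
-62/Q(L(0), J(-2, 0)) - 332/(-197) = -62/(-1) - 332/(-197) = -62*(-1) - 332*(-1/197) = 62 + 332/197 = 12546/197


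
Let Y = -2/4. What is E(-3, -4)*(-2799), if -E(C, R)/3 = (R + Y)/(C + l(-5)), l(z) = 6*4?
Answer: -25191/14 ≈ -1799.4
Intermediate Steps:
l(z) = 24
Y = -½ (Y = -2*¼ = -½ ≈ -0.50000)
E(C, R) = -3*(-½ + R)/(24 + C) (E(C, R) = -3*(R - ½)/(C + 24) = -3*(-½ + R)/(24 + C))
E(-3, -4)*(-2799) = (3*(1 - 2*(-4))/(2*(24 - 3)))*(-2799) = ((3/2)*(1 + 8)/21)*(-2799) = ((3/2)*(1/21)*9)*(-2799) = (9/14)*(-2799) = -25191/14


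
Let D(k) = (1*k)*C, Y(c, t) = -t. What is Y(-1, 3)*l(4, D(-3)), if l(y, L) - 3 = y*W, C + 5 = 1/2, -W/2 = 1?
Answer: 15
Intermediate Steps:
W = -2 (W = -2*1 = -2)
C = -9/2 (C = -5 + 1/2 = -5 + ½ = -9/2 ≈ -4.5000)
D(k) = -9*k/2 (D(k) = (1*k)*(-9/2) = k*(-9/2) = -9*k/2)
l(y, L) = 3 - 2*y (l(y, L) = 3 + y*(-2) = 3 - 2*y)
Y(-1, 3)*l(4, D(-3)) = (-1*3)*(3 - 2*4) = -3*(3 - 8) = -3*(-5) = 15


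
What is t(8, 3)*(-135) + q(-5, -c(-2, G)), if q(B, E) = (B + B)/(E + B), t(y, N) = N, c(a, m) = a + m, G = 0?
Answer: -1205/3 ≈ -401.67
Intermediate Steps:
q(B, E) = 2*B/(B + E) (q(B, E) = (2*B)/(B + E) = 2*B/(B + E))
t(8, 3)*(-135) + q(-5, -c(-2, G)) = 3*(-135) + 2*(-5)/(-5 - (-2 + 0)) = -405 + 2*(-5)/(-5 - 1*(-2)) = -405 + 2*(-5)/(-5 + 2) = -405 + 2*(-5)/(-3) = -405 + 2*(-5)*(-1/3) = -405 + 10/3 = -1205/3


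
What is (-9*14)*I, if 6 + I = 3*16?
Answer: -5292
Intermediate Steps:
I = 42 (I = -6 + 3*16 = -6 + 48 = 42)
(-9*14)*I = -9*14*42 = -126*42 = -5292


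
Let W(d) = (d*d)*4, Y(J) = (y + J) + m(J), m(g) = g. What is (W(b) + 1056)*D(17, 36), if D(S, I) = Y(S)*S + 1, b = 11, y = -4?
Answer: 786940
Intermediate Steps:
Y(J) = -4 + 2*J (Y(J) = (-4 + J) + J = -4 + 2*J)
D(S, I) = 1 + S*(-4 + 2*S) (D(S, I) = (-4 + 2*S)*S + 1 = S*(-4 + 2*S) + 1 = 1 + S*(-4 + 2*S))
W(d) = 4*d² (W(d) = d²*4 = 4*d²)
(W(b) + 1056)*D(17, 36) = (4*11² + 1056)*(1 + 2*17*(-2 + 17)) = (4*121 + 1056)*(1 + 2*17*15) = (484 + 1056)*(1 + 510) = 1540*511 = 786940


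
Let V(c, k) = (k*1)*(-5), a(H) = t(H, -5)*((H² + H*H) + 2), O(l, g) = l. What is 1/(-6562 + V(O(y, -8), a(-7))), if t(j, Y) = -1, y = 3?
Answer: -1/6062 ≈ -0.00016496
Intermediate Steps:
a(H) = -2 - 2*H² (a(H) = -((H² + H*H) + 2) = -((H² + H²) + 2) = -(2*H² + 2) = -(2 + 2*H²) = -2 - 2*H²)
V(c, k) = -5*k (V(c, k) = k*(-5) = -5*k)
1/(-6562 + V(O(y, -8), a(-7))) = 1/(-6562 - 5*(-2 - 2*(-7)²)) = 1/(-6562 - 5*(-2 - 2*49)) = 1/(-6562 - 5*(-2 - 98)) = 1/(-6562 - 5*(-100)) = 1/(-6562 + 500) = 1/(-6062) = -1/6062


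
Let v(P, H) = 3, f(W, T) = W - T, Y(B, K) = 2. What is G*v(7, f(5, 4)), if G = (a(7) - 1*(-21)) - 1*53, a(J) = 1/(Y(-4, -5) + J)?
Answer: -287/3 ≈ -95.667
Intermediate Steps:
a(J) = 1/(2 + J)
G = -287/9 (G = (1/(2 + 7) - 1*(-21)) - 1*53 = (1/9 + 21) - 53 = 190/9 - 53 = -287/9 ≈ -31.889)
G*v(7, f(5, 4)) = -287/9*3 = -287/3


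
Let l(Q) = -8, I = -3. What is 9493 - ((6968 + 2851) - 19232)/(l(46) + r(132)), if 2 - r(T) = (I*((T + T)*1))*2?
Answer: 14989367/1578 ≈ 9499.0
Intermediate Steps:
r(T) = 2 + 12*T (r(T) = 2 - (-3*(T + T))*2 = 2 - (-3*2*T)*2 = 2 - (-6*T)*2 = 2 - (-12)*T = 2 + 12*T)
9493 - ((6968 + 2851) - 19232)/(l(46) + r(132)) = 9493 - ((6968 + 2851) - 19232)/(-8 + (2 + 12*132)) = 9493 - (9819 - 19232)/(-8 + (2 + 1584)) = 9493 - (-9413)/(-8 + 1586) = 9493 - (-9413)/1578 = 9493 - 1*(-9413/1578) = 9493 + 9413/1578 = 14989367/1578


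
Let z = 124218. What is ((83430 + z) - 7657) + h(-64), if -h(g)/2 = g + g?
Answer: 200247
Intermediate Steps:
h(g) = -4*g (h(g) = -2*(g + g) = -4*g)
((83430 + z) - 7657) + h(-64) = ((83430 + 124218) - 7657) - 4*(-64) = (207648 - 7657) + 256 = 199991 + 256 = 200247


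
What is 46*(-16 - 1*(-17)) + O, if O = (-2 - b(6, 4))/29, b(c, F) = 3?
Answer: 1329/29 ≈ 45.828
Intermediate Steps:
O = -5/29 (O = (-2 - 1*3)/29 = (-2 - 3)*(1/29) = -5*1/29 = -5/29 ≈ -0.17241)
46*(-16 - 1*(-17)) + O = 46*(-16 - 1*(-17)) - 5/29 = 46*(-16 + 17) - 5/29 = 46*1 - 5/29 = 46 - 5/29 = 1329/29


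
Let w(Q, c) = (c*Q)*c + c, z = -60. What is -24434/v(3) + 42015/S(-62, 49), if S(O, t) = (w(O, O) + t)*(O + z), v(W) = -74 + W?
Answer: 236828370111/688169914 ≈ 344.14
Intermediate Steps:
w(Q, c) = c + Q*c² (w(Q, c) = (Q*c)*c + c = Q*c² + c = c + Q*c²)
S(O, t) = (-60 + O)*(t + O*(1 + O²)) (S(O, t) = (O*(1 + O*O) + t)*(O - 60) = (O*(1 + O²) + t)*(-60 + O) = (t + O*(1 + O²))*(-60 + O) = (-60 + O)*(t + O*(1 + O²)))
-24434/v(3) + 42015/S(-62, 49) = -24434/(-74 + 3) + 42015/((-62)² + (-62)⁴ - 60*(-62) - 60*49 - 60*(-62)³ - 62*49) = -24434/(-71) + 42015/(3844 + 14776336 + 3720 - 2940 - 60*(-238328) - 3038) = -24434*(-1/71) + 42015/(3844 + 14776336 + 3720 - 2940 + 14299680 - 3038) = 24434/71 + 42015/29077602 = 24434/71 + 42015*(1/29077602) = 24434/71 + 14005/9692534 = 236828370111/688169914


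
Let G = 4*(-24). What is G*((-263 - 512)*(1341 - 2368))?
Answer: -76408800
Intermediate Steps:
G = -96
G*((-263 - 512)*(1341 - 2368)) = -96*(-263 - 512)*(1341 - 2368) = -(-74400)*(-1027) = -96*795925 = -76408800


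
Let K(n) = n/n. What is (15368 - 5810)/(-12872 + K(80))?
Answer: -9558/12871 ≈ -0.74260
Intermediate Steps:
K(n) = 1
(15368 - 5810)/(-12872 + K(80)) = (15368 - 5810)/(-12872 + 1) = 9558/(-12871) = 9558*(-1/12871) = -9558/12871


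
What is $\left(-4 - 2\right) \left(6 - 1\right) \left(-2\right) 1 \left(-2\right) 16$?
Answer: $-1920$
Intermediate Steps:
$\left(-4 - 2\right) \left(6 - 1\right) \left(-2\right) 1 \left(-2\right) 16 = \left(-6\right) 5 \left(-2\right) 1 \left(-2\right) 16 = \left(-30\right) \left(-2\right) 1 \left(-2\right) 16 = 60 \cdot 1 \left(-2\right) 16 = 60 \left(-2\right) 16 = \left(-120\right) 16 = -1920$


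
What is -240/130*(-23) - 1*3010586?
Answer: -39137066/13 ≈ -3.0105e+6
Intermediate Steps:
-240/130*(-23) - 1*3010586 = -240/130*(-23) - 3010586 = -30*4/65*(-23) - 3010586 = -24/13*(-23) - 3010586 = 552/13 - 3010586 = -39137066/13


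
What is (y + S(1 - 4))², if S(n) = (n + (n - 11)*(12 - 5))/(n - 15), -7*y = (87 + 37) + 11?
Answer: 2968729/15876 ≈ 186.99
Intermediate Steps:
y = -135/7 (y = -((87 + 37) + 11)/7 = -(124 + 11)/7 = -⅐*135 = -135/7 ≈ -19.286)
S(n) = (-77 + 8*n)/(-15 + n) (S(n) = (n + (-11 + n)*7)/(-15 + n) = (n + (-77 + 7*n))/(-15 + n) = (-77 + 8*n)/(-15 + n))
(y + S(1 - 4))² = (-135/7 + (-77 + 8*(1 - 4))/(-15 + (1 - 4)))² = (-135/7 + (-77 + 8*(-3))/(-15 - 3))² = (-135/7 + (-77 - 24)/(-18))² = (-135/7 - 1/18*(-101))² = (-135/7 + 101/18)² = (-1723/126)² = 2968729/15876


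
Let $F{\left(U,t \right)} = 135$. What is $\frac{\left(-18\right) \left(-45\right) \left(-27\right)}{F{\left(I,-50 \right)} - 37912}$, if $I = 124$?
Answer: $\frac{21870}{37777} \approx 0.57892$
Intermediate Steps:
$\frac{\left(-18\right) \left(-45\right) \left(-27\right)}{F{\left(I,-50 \right)} - 37912} = \frac{\left(-18\right) \left(-45\right) \left(-27\right)}{135 - 37912} = \frac{810 \left(-27\right)}{-37777} = \left(-21870\right) \left(- \frac{1}{37777}\right) = \frac{21870}{37777}$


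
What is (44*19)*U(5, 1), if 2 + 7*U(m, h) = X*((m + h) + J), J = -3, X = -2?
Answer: -6688/7 ≈ -955.43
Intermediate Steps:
U(m, h) = 4/7 - 2*h/7 - 2*m/7 (U(m, h) = -2/7 + (-2*((m + h) - 3))/7 = -2/7 + (-2*((h + m) - 3))/7 = -2/7 + (-2*(-3 + h + m))/7 = -2/7 + (6 - 2*h - 2*m)/7 = -2/7 + (6/7 - 2*h/7 - 2*m/7) = 4/7 - 2*h/7 - 2*m/7)
(44*19)*U(5, 1) = (44*19)*(4/7 - 2/7*1 - 2/7*5) = 836*(4/7 - 2/7 - 10/7) = 836*(-8/7) = -6688/7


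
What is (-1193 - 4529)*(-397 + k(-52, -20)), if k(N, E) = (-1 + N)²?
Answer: -13801464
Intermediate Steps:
(-1193 - 4529)*(-397 + k(-52, -20)) = (-1193 - 4529)*(-397 + (-1 - 52)²) = -5722*(-397 + (-53)²) = -5722*(-397 + 2809) = -5722*2412 = -13801464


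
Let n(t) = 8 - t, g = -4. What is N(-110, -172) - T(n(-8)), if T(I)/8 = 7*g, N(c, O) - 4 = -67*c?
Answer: 7598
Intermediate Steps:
N(c, O) = 4 - 67*c
T(I) = -224 (T(I) = 8*(7*(-4)) = 8*(-28) = -224)
N(-110, -172) - T(n(-8)) = (4 - 67*(-110)) - 1*(-224) = (4 + 7370) + 224 = 7374 + 224 = 7598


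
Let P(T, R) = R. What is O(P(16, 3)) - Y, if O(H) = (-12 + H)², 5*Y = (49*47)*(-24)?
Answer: 55677/5 ≈ 11135.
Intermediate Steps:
Y = -55272/5 (Y = ((49*47)*(-24))/5 = (2303*(-24))/5 = (⅕)*(-55272) = -55272/5 ≈ -11054.)
O(P(16, 3)) - Y = (-12 + 3)² - 1*(-55272/5) = (-9)² + 55272/5 = 81 + 55272/5 = 55677/5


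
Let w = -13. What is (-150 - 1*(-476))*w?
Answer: -4238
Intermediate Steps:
(-150 - 1*(-476))*w = (-150 - 1*(-476))*(-13) = (-150 + 476)*(-13) = 326*(-13) = -4238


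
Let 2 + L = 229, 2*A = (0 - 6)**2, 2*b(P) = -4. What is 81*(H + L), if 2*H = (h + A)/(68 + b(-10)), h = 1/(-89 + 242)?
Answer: 13761741/748 ≈ 18398.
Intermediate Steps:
b(P) = -2 (b(P) = (1/2)*(-4) = -2)
A = 18 (A = (0 - 6)**2/2 = (1/2)*(-6)**2 = (1/2)*36 = 18)
L = 227 (L = -2 + 229 = 227)
h = 1/153 ≈ 0.0065359
H = 2755/20196 (H = ((1/153 + 18)/(68 - 2))/2 = ((2755/153)/66)/2 = ((2755/153)*(1/66))/2 = (1/2)*(2755/10098) = 2755/20196 ≈ 0.13641)
81*(H + L) = 81*(2755/20196 + 227) = 81*(4587247/20196) = 13761741/748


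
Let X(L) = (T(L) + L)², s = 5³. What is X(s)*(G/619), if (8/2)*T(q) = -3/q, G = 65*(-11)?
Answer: -558540126287/30950000 ≈ -18047.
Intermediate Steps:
G = -715
T(q) = -3/(4*q) (T(q) = (-3/q)/4 = -3/(4*q))
s = 125
X(L) = (L - 3/(4*L))² (X(L) = (-3/(4*L) + L)² = (L - 3/(4*L))²)
X(s)*(G/619) = (125 - ¾/125)²*(-715/619) = (125 - ¾*1/125)²*(-715*1/619) = (125 - 3/500)²*(-715/619) = (62497/500)²*(-715/619) = (3905875009/250000)*(-715/619) = -558540126287/30950000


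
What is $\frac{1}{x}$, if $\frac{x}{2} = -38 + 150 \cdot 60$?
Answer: $\frac{1}{17924} \approx 5.5791 \cdot 10^{-5}$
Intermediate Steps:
$x = 17924$ ($x = 2 \left(-38 + 150 \cdot 60\right) = 2 \left(-38 + 9000\right) = 2 \cdot 8962 = 17924$)
$\frac{1}{x} = \frac{1}{17924}$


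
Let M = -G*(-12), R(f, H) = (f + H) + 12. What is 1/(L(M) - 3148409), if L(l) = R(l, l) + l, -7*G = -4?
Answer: -7/22038635 ≈ -3.1762e-7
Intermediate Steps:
G = 4/7 (G = -⅐*(-4) = 4/7 ≈ 0.57143)
R(f, H) = 12 + H + f (R(f, H) = (H + f) + 12 = 12 + H + f)
M = 48/7 (M = -1*4/7*(-12) = -4/7*(-12) = 48/7 ≈ 6.8571)
L(l) = 12 + 3*l (L(l) = (12 + l + l) + l = (12 + 2*l) + l = 12 + 3*l)
1/(L(M) - 3148409) = 1/((12 + 3*(48/7)) - 3148409) = 1/((12 + 144/7) - 3148409) = 1/(228/7 - 3148409) = 1/(-22038635/7) = -7/22038635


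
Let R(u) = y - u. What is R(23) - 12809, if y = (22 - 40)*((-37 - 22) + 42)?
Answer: -12526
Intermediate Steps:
y = 306 (y = -18*(-59 + 42) = -18*(-17) = 306)
R(u) = 306 - u
R(23) - 12809 = (306 - 1*23) - 12809 = (306 - 23) - 12809 = 283 - 12809 = -12526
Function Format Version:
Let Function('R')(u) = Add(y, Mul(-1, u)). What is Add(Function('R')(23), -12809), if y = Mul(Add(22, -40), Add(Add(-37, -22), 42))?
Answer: -12526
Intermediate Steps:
y = 306 (y = Mul(-18, Add(-59, 42)) = Mul(-18, -17) = 306)
Function('R')(u) = Add(306, Mul(-1, u))
Add(Function('R')(23), -12809) = Add(Add(306, Mul(-1, 23)), -12809) = Add(Add(306, -23), -12809) = Add(283, -12809) = -12526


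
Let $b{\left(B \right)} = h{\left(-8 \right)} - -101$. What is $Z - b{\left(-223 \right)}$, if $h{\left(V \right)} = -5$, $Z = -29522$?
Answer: $-29618$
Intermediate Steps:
$b{\left(B \right)} = 96$ ($b{\left(B \right)} = -5 - -101 = -5 + 101 = 96$)
$Z - b{\left(-223 \right)} = -29522 - 96 = -29618$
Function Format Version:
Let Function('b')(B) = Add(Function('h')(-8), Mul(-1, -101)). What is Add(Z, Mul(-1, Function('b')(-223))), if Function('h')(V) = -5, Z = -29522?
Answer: -29618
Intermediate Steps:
Function('b')(B) = 96 (Function('b')(B) = Add(-5, Mul(-1, -101)) = Add(-5, 101) = 96)
Add(Z, Mul(-1, Function('b')(-223))) = Add(-29522, Mul(-1, 96)) = Add(-29522, -96) = -29618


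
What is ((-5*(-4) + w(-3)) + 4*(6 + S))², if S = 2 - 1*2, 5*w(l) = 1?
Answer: 48841/25 ≈ 1953.6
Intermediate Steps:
w(l) = ⅕ (w(l) = (⅕)*1 = ⅕)
S = 0 (S = 2 - 2 = 0)
((-5*(-4) + w(-3)) + 4*(6 + S))² = ((-5*(-4) + ⅕) + 4*(6 + 0))² = ((20 + ⅕) + 4*6)² = (101/5 + 24)² = (221/5)² = 48841/25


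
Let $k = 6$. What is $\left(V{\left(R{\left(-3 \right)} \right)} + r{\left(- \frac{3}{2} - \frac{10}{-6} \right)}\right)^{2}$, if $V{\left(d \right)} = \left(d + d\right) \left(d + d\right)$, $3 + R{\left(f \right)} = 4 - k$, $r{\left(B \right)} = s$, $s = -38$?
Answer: $3844$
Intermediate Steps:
$r{\left(B \right)} = -38$
$R{\left(f \right)} = -5$ ($R{\left(f \right)} = -3 + \left(4 - 6\right) = -3 - 2 = -5$)
$V{\left(d \right)} = 4 d^{2}$ ($V{\left(d \right)} = 2 d 2 d = 4 d^{2}$)
$\left(V{\left(R{\left(-3 \right)} \right)} + r{\left(- \frac{3}{2} - \frac{10}{-6} \right)}\right)^{2} = \left(4 \left(-5\right)^{2} - 38\right)^{2} = \left(4 \cdot 25 - 38\right)^{2} = \left(100 - 38\right)^{2} = 62^{2} = 3844$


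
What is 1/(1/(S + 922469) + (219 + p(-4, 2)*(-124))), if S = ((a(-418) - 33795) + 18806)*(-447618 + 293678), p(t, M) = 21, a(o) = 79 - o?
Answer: -2231820949/5322892963364 ≈ -0.00041929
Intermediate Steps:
S = 2230898480 (S = (((79 - 1*(-418)) - 33795) + 18806)*(-447618 + 293678) = (((79 + 418) - 33795) + 18806)*(-153940) = ((497 - 33795) + 18806)*(-153940) = (-33298 + 18806)*(-153940) = -14492*(-153940) = 2230898480)
1/(1/(S + 922469) + (219 + p(-4, 2)*(-124))) = 1/(1/(2230898480 + 922469) + (219 + 21*(-124))) = 1/(1/2231820949 + (219 - 2604)) = 1/(1/2231820949 - 2385) = 1/(-5322892963364/2231820949) = -2231820949/5322892963364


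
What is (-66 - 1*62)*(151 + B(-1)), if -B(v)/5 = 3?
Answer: -17408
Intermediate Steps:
B(v) = -15 (B(v) = -5*3 = -15)
(-66 - 1*62)*(151 + B(-1)) = (-66 - 1*62)*(151 - 15) = (-66 - 62)*136 = -128*136 = -17408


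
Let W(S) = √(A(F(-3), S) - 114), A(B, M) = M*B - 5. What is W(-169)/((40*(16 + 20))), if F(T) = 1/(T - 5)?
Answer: I*√174/1920 ≈ 0.0068703*I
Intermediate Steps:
F(T) = 1/(-5 + T)
A(B, M) = -5 + B*M (A(B, M) = B*M - 5 = -5 + B*M)
W(S) = √(-119 - S/8) (W(S) = √((-5 + S/(-5 - 3)) - 114) = √((-5 + S/(-8)) - 114) = √((-5 - S/8) - 114) = √(-119 - S/8))
W(-169)/((40*(16 + 20))) = (√(-1904 - 2*(-169))/4)/((40*(16 + 20))) = (√(-1904 + 338)/4)/((40*36)) = (√(-1566)/4)/1440 = ((3*I*√174)/4)*(1/1440) = (3*I*√174/4)*(1/1440) = I*√174/1920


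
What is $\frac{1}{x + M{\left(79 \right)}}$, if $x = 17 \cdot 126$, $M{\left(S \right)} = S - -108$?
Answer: $\frac{1}{2329} \approx 0.00042937$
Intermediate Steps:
$M{\left(S \right)} = 108 + S$ ($M{\left(S \right)} = S + 108 = 108 + S$)
$x = 2142$
$\frac{1}{x + M{\left(79 \right)}} = \frac{1}{2142 + \left(108 + 79\right)} = \frac{1}{2142 + 187} = \frac{1}{2329}$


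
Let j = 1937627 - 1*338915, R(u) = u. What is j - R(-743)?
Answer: 1599455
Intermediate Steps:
j = 1598712 (j = 1937627 - 338915 = 1598712)
j - R(-743) = 1598712 - 1*(-743) = 1598712 + 743 = 1599455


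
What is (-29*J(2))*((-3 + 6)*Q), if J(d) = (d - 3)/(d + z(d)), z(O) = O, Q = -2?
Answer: -87/2 ≈ -43.500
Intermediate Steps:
J(d) = (-3 + d)/(2*d) (J(d) = (d - 3)/(d + d) = (-3 + d)/((2*d)) = (-3 + d)*(1/(2*d)) = (-3 + d)/(2*d))
(-29*J(2))*((-3 + 6)*Q) = (-29*(-3 + 2)/(2*2))*((-3 + 6)*(-2)) = (-29*(-1)/(2*2))*(3*(-2)) = -29*(-1/4)*(-6) = (29/4)*(-6) = -87/2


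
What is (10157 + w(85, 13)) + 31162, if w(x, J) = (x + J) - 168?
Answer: 41249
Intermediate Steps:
w(x, J) = -168 + J + x (w(x, J) = (J + x) - 168 = -168 + J + x)
(10157 + w(85, 13)) + 31162 = (10157 + (-168 + 13 + 85)) + 31162 = (10157 - 70) + 31162 = 10087 + 31162 = 41249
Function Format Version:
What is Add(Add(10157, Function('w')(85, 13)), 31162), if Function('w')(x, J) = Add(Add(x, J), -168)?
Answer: 41249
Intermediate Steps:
Function('w')(x, J) = Add(-168, J, x) (Function('w')(x, J) = Add(Add(J, x), -168) = Add(-168, J, x))
Add(Add(10157, Function('w')(85, 13)), 31162) = Add(Add(10157, Add(-168, 13, 85)), 31162) = Add(Add(10157, -70), 31162) = Add(10087, 31162) = 41249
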